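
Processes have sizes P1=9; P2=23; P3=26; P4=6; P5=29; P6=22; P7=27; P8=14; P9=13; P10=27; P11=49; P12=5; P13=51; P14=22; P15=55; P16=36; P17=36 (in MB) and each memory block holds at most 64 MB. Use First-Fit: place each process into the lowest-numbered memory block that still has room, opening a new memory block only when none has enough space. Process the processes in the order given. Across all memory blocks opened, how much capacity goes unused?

P1 (9 MB) → memory block 1 (remaining 55 MB)
P2 (23 MB) → memory block 1 (remaining 32 MB)
P3 (26 MB) → memory block 1 (remaining 6 MB)
P4 (6 MB) → memory block 1 (remaining 0 MB)
P5 (29 MB) → memory block 2 (remaining 35 MB)
P6 (22 MB) → memory block 2 (remaining 13 MB)
P7 (27 MB) → memory block 3 (remaining 37 MB)
P8 (14 MB) → memory block 3 (remaining 23 MB)
P9 (13 MB) → memory block 2 (remaining 0 MB)
P10 (27 MB) → memory block 4 (remaining 37 MB)
P11 (49 MB) → memory block 5 (remaining 15 MB)
P12 (5 MB) → memory block 3 (remaining 18 MB)
P13 (51 MB) → memory block 6 (remaining 13 MB)
P14 (22 MB) → memory block 4 (remaining 15 MB)
P15 (55 MB) → memory block 7 (remaining 9 MB)
P16 (36 MB) → memory block 8 (remaining 28 MB)
P17 (36 MB) → memory block 9 (remaining 28 MB)
9 memory blocks × 64 MB = 576 MB; used 450 MB; unused 126 MB.

126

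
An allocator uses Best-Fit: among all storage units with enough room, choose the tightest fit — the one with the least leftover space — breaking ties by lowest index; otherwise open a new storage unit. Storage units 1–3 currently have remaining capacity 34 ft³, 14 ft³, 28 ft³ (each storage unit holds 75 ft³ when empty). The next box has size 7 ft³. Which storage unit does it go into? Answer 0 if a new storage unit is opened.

2

Storage units with room: storage unit 1 (34 ft³), storage unit 2 (14 ft³), storage unit 3 (28 ft³).
Tightest fit is storage unit 2 with 14 ft³ free.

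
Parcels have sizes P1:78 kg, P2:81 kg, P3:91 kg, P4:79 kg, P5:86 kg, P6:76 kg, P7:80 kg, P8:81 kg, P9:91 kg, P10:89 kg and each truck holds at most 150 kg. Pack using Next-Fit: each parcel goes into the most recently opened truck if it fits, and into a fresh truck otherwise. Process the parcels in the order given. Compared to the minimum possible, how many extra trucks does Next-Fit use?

0

Next-Fit: [78] [81] [91] [79] [86] [76] [80] [81] [91] [89] → 10 trucks.
10 parcels exceed 75 kg (half the capacity), and no two of those can share a truck, so at least 10 trucks are needed.
So 10 is already optimal.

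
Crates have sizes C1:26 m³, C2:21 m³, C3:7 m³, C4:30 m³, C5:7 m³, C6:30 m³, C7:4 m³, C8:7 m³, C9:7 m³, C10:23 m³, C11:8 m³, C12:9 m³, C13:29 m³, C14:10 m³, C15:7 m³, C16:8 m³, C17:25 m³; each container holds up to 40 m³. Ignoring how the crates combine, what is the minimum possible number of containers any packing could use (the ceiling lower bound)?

7 containers

Total size = 26 + 21 + 7 + 30 + 7 + 30 + 4 + 7 + 7 + 23 + 8 + 9 + 29 + 10 + 7 + 8 + 25 = 258 m³.
⌈258 / 40⌉ = 7.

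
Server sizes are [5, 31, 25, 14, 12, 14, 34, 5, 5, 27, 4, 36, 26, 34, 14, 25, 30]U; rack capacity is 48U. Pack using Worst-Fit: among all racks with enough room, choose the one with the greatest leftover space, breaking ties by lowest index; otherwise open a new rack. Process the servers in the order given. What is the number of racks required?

9 racks

5U → rack 1 (remaining 43U)
31U → rack 1 (remaining 12U)
25U → rack 2 (remaining 23U)
14U → rack 2 (remaining 9U)
12U → rack 1 (remaining 0U)
14U → rack 3 (remaining 34U)
34U → rack 3 (remaining 0U)
5U → rack 2 (remaining 4U)
5U → rack 4 (remaining 43U)
27U → rack 4 (remaining 16U)
4U → rack 4 (remaining 12U)
36U → rack 5 (remaining 12U)
26U → rack 6 (remaining 22U)
34U → rack 7 (remaining 14U)
14U → rack 6 (remaining 8U)
25U → rack 8 (remaining 23U)
30U → rack 9 (remaining 18U)
Final racks: [5,31,12] [25,14,5] [14,34] [5,27,4] [36] [26,14] [34] [25] [30].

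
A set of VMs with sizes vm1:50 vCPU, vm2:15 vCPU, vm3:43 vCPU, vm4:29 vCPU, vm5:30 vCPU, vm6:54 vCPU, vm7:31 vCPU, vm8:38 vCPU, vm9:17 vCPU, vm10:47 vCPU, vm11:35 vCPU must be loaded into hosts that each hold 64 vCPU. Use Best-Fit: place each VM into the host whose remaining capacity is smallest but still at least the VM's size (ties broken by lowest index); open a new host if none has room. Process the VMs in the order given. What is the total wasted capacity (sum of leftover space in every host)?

123

vm1 (50 vCPU) → host 1 (remaining 14 vCPU)
vm2 (15 vCPU) → host 2 (remaining 49 vCPU)
vm3 (43 vCPU) → host 2 (remaining 6 vCPU)
vm4 (29 vCPU) → host 3 (remaining 35 vCPU)
vm5 (30 vCPU) → host 3 (remaining 5 vCPU)
vm6 (54 vCPU) → host 4 (remaining 10 vCPU)
vm7 (31 vCPU) → host 5 (remaining 33 vCPU)
vm8 (38 vCPU) → host 6 (remaining 26 vCPU)
vm9 (17 vCPU) → host 6 (remaining 9 vCPU)
vm10 (47 vCPU) → host 7 (remaining 17 vCPU)
vm11 (35 vCPU) → host 8 (remaining 29 vCPU)
8 hosts × 64 vCPU = 512 vCPU; used 389 vCPU; unused 123 vCPU.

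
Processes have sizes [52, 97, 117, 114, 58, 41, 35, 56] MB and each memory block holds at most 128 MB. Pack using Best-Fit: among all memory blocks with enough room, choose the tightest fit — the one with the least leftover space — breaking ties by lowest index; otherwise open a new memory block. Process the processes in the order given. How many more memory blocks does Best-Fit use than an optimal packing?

Best-Fit: [52,58] [97] [117] [114] [41,35] [56] → 6 memory blocks.
Total size 570 MB; any packing needs at least ⌈570/128⌉ = 5 memory blocks.
An optimal packing achieves that bound: [117] [114] [97] [58,56] [52,41,35] → 5 memory blocks.
Excess: 6 − 5 = 1.

1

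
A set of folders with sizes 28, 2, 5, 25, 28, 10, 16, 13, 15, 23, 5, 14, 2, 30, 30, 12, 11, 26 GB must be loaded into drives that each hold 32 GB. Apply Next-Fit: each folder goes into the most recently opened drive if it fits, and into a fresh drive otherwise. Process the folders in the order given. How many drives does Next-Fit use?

28 GB → drive 1 (remaining 4 GB)
2 GB → drive 1 (remaining 2 GB)
5 GB → drive 2 (remaining 27 GB)
25 GB → drive 2 (remaining 2 GB)
28 GB → drive 3 (remaining 4 GB)
10 GB → drive 4 (remaining 22 GB)
16 GB → drive 4 (remaining 6 GB)
13 GB → drive 5 (remaining 19 GB)
15 GB → drive 5 (remaining 4 GB)
23 GB → drive 6 (remaining 9 GB)
5 GB → drive 6 (remaining 4 GB)
14 GB → drive 7 (remaining 18 GB)
2 GB → drive 7 (remaining 16 GB)
30 GB → drive 8 (remaining 2 GB)
30 GB → drive 9 (remaining 2 GB)
12 GB → drive 10 (remaining 20 GB)
11 GB → drive 10 (remaining 9 GB)
26 GB → drive 11 (remaining 6 GB)

11 drives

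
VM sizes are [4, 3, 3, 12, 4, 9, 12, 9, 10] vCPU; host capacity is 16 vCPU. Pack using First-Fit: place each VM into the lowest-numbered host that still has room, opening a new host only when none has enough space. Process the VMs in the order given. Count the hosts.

Put 4 vCPU in host 1; 12 vCPU remain.
Put 3 vCPU in host 1; 9 vCPU remain.
Put 3 vCPU in host 1; 6 vCPU remain.
Put 12 vCPU in host 2; 4 vCPU remain.
Put 4 vCPU in host 1; 2 vCPU remain.
Put 9 vCPU in host 3; 7 vCPU remain.
Put 12 vCPU in host 4; 4 vCPU remain.
Put 9 vCPU in host 5; 7 vCPU remain.
Put 10 vCPU in host 6; 6 vCPU remain.
Final hosts: [4,3,3,4] [12] [9] [12] [9] [10].

6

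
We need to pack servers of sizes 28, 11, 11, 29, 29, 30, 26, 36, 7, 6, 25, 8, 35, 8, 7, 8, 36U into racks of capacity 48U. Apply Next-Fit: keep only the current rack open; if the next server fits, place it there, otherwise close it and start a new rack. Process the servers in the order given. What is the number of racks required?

10 racks

Put 28U in rack 1; 20U remain.
Put 11U in rack 1; 9U remain.
Put 11U in rack 2; 37U remain.
Put 29U in rack 2; 8U remain.
Put 29U in rack 3; 19U remain.
Put 30U in rack 4; 18U remain.
Put 26U in rack 5; 22U remain.
Put 36U in rack 6; 12U remain.
Put 7U in rack 6; 5U remain.
Put 6U in rack 7; 42U remain.
Put 25U in rack 7; 17U remain.
Put 8U in rack 7; 9U remain.
Put 35U in rack 8; 13U remain.
Put 8U in rack 8; 5U remain.
Put 7U in rack 9; 41U remain.
Put 8U in rack 9; 33U remain.
Put 36U in rack 10; 12U remain.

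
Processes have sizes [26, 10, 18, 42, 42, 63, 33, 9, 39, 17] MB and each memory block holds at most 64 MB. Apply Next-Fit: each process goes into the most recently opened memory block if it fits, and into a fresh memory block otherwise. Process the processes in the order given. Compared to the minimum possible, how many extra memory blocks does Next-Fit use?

1

Next-Fit: [26,10,18] [42] [42] [63] [33,9] [39,17] → 6 memory blocks.
Total size 299 MB; any packing needs at least ⌈299/64⌉ = 5 memory blocks.
An optimal packing achieves that bound: [63] [42,18] [42,17] [39,10,9] [33,26] → 5 memory blocks.
Excess: 6 − 5 = 1.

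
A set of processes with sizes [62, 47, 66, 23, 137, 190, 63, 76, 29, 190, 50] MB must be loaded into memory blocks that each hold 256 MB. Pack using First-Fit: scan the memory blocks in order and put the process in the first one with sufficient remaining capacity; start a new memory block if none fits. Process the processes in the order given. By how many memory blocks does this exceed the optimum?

First-Fit: [62,47,66,23,29] [137,63,50] [190] [76] [190] → 5 memory blocks.
Total size 933 MB; any packing needs at least ⌈933/256⌉ = 4 memory blocks.
An optimal packing achieves that bound: [190,66] [190,63] [137,76,29] [62,50,47,23] → 4 memory blocks.
Excess: 5 − 4 = 1.

1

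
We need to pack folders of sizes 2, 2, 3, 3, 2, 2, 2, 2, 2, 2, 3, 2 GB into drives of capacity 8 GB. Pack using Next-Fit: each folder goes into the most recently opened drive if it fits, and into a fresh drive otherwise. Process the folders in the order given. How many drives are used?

2 GB → drive 1 (remaining 6 GB)
2 GB → drive 1 (remaining 4 GB)
3 GB → drive 1 (remaining 1 GB)
3 GB → drive 2 (remaining 5 GB)
2 GB → drive 2 (remaining 3 GB)
2 GB → drive 2 (remaining 1 GB)
2 GB → drive 3 (remaining 6 GB)
2 GB → drive 3 (remaining 4 GB)
2 GB → drive 3 (remaining 2 GB)
2 GB → drive 3 (remaining 0 GB)
3 GB → drive 4 (remaining 5 GB)
2 GB → drive 4 (remaining 3 GB)

4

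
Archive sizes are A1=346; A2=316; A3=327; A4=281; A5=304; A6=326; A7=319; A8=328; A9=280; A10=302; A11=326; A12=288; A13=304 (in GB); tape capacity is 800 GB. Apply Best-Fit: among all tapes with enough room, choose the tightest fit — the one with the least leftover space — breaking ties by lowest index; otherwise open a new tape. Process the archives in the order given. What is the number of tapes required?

A1 (346 GB) → tape 1 (remaining 454 GB)
A2 (316 GB) → tape 1 (remaining 138 GB)
A3 (327 GB) → tape 2 (remaining 473 GB)
A4 (281 GB) → tape 2 (remaining 192 GB)
A5 (304 GB) → tape 3 (remaining 496 GB)
A6 (326 GB) → tape 3 (remaining 170 GB)
A7 (319 GB) → tape 4 (remaining 481 GB)
A8 (328 GB) → tape 4 (remaining 153 GB)
A9 (280 GB) → tape 5 (remaining 520 GB)
A10 (302 GB) → tape 5 (remaining 218 GB)
A11 (326 GB) → tape 6 (remaining 474 GB)
A12 (288 GB) → tape 6 (remaining 186 GB)
A13 (304 GB) → tape 7 (remaining 496 GB)
Final tapes: [346,316] [327,281] [304,326] [319,328] [280,302] [326,288] [304].

7 tapes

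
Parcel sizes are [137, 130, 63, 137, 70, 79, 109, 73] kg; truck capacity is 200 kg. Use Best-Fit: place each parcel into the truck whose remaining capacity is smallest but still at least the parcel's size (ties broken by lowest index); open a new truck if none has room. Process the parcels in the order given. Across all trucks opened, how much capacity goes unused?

202

137 kg → truck 1 (remaining 63 kg)
130 kg → truck 2 (remaining 70 kg)
63 kg → truck 1 (remaining 0 kg)
137 kg → truck 3 (remaining 63 kg)
70 kg → truck 2 (remaining 0 kg)
79 kg → truck 4 (remaining 121 kg)
109 kg → truck 4 (remaining 12 kg)
73 kg → truck 5 (remaining 127 kg)
5 trucks × 200 kg = 1000 kg; used 798 kg; unused 202 kg.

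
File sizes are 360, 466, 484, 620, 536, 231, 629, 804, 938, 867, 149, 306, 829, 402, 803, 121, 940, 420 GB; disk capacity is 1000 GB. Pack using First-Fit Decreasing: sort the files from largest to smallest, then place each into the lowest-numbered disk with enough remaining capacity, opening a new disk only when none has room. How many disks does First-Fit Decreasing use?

Sorted descending: 940, 938, 867, 829, 804, 803, 629, 620, 536, 484, 466, 420, 402, 360, 306, 231, 149, 121.
Put 940 GB in disk 1; 60 GB remain.
Put 938 GB in disk 2; 62 GB remain.
Put 867 GB in disk 3; 133 GB remain.
Put 829 GB in disk 4; 171 GB remain.
Put 804 GB in disk 5; 196 GB remain.
Put 803 GB in disk 6; 197 GB remain.
Put 629 GB in disk 7; 371 GB remain.
Put 620 GB in disk 8; 380 GB remain.
Put 536 GB in disk 9; 464 GB remain.
Put 484 GB in disk 10; 516 GB remain.
Put 466 GB in disk 10; 50 GB remain.
Put 420 GB in disk 9; 44 GB remain.
Put 402 GB in disk 11; 598 GB remain.
Put 360 GB in disk 7; 11 GB remain.
Put 306 GB in disk 8; 74 GB remain.
Put 231 GB in disk 11; 367 GB remain.
Put 149 GB in disk 4; 22 GB remain.
Put 121 GB in disk 3; 12 GB remain.
Final disks: [940] [938] [867,121] [829,149] [804] [803] [629,360] [620,306] [536,420] [484,466] [402,231].

11 disks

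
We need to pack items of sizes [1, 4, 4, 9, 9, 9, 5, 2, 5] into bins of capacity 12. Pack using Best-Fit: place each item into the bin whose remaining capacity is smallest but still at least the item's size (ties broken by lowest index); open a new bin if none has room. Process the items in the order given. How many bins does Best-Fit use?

bin 1: place 1, 11 left
bin 1: place 4, 7 left
bin 1: place 4, 3 left
bin 2: place 9, 3 left
bin 3: place 9, 3 left
bin 4: place 9, 3 left
bin 5: place 5, 7 left
bin 1: place 2, 1 left
bin 5: place 5, 2 left
Final bins: [1,4,4,2] [9] [9] [9] [5,5].

5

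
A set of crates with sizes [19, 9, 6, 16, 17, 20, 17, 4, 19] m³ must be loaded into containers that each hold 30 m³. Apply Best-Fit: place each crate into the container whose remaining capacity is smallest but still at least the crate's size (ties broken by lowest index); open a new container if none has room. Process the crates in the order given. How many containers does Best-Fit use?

19 m³ → container 1 (remaining 11 m³)
9 m³ → container 1 (remaining 2 m³)
6 m³ → container 2 (remaining 24 m³)
16 m³ → container 2 (remaining 8 m³)
17 m³ → container 3 (remaining 13 m³)
20 m³ → container 4 (remaining 10 m³)
17 m³ → container 5 (remaining 13 m³)
4 m³ → container 2 (remaining 4 m³)
19 m³ → container 6 (remaining 11 m³)

6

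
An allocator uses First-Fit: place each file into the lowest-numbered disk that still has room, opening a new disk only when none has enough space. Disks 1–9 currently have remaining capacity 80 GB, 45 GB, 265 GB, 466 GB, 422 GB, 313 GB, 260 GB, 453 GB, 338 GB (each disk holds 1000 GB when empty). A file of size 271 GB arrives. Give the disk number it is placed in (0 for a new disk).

Disks with room: disk 4 (466 GB), disk 5 (422 GB), disk 6 (313 GB), disk 8 (453 GB), disk 9 (338 GB).
The first with room is disk 4.

4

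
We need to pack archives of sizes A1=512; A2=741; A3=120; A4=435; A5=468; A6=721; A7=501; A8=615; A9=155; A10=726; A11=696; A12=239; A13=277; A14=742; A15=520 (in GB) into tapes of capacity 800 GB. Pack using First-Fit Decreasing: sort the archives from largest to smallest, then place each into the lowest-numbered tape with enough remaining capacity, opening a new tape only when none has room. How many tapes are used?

11 tapes

Sorted descending: 742, 741, 726, 721, 696, 615, 520, 512, 501, 468, 435, 277, 239, 155, 120.
742 GB → tape 1 (remaining 58 GB)
741 GB → tape 2 (remaining 59 GB)
726 GB → tape 3 (remaining 74 GB)
721 GB → tape 4 (remaining 79 GB)
696 GB → tape 5 (remaining 104 GB)
615 GB → tape 6 (remaining 185 GB)
520 GB → tape 7 (remaining 280 GB)
512 GB → tape 8 (remaining 288 GB)
501 GB → tape 9 (remaining 299 GB)
468 GB → tape 10 (remaining 332 GB)
435 GB → tape 11 (remaining 365 GB)
277 GB → tape 7 (remaining 3 GB)
239 GB → tape 8 (remaining 49 GB)
155 GB → tape 6 (remaining 30 GB)
120 GB → tape 9 (remaining 179 GB)
Final tapes: [742] [741] [726] [721] [696] [615,155] [520,277] [512,239] [501,120] [468] [435].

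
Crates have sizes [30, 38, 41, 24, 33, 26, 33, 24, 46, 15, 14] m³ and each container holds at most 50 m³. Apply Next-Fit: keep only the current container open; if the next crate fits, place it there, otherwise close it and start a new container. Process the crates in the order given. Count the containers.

30 m³ → container 1 (remaining 20 m³)
38 m³ → container 2 (remaining 12 m³)
41 m³ → container 3 (remaining 9 m³)
24 m³ → container 4 (remaining 26 m³)
33 m³ → container 5 (remaining 17 m³)
26 m³ → container 6 (remaining 24 m³)
33 m³ → container 7 (remaining 17 m³)
24 m³ → container 8 (remaining 26 m³)
46 m³ → container 9 (remaining 4 m³)
15 m³ → container 10 (remaining 35 m³)
14 m³ → container 10 (remaining 21 m³)
Final containers: [30] [38] [41] [24] [33] [26] [33] [24] [46] [15,14].

10 containers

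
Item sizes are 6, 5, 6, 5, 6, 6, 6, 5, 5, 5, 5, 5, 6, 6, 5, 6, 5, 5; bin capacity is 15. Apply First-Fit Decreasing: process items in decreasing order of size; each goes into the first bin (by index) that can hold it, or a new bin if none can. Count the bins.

Sorted descending: 6, 6, 6, 6, 6, 6, 6, 6, 5, 5, 5, 5, 5, 5, 5, 5, 5, 5.
bin 1: place 6, 9 left
bin 1: place 6, 3 left
bin 2: place 6, 9 left
bin 2: place 6, 3 left
bin 3: place 6, 9 left
bin 3: place 6, 3 left
bin 4: place 6, 9 left
bin 4: place 6, 3 left
bin 5: place 5, 10 left
bin 5: place 5, 5 left
bin 5: place 5, 0 left
bin 6: place 5, 10 left
bin 6: place 5, 5 left
bin 6: place 5, 0 left
bin 7: place 5, 10 left
bin 7: place 5, 5 left
bin 7: place 5, 0 left
bin 8: place 5, 10 left
Final bins: [6,6] [6,6] [6,6] [6,6] [5,5,5] [5,5,5] [5,5,5] [5].

8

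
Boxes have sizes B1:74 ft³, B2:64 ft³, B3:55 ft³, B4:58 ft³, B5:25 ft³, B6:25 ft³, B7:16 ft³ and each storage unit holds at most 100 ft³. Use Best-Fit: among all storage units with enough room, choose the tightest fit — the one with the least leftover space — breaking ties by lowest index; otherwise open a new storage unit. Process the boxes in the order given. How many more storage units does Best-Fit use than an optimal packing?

Best-Fit: [74,25] [64,25] [55] [58,16] → 4 storage units.
Total size 317 ft³; any packing needs at least ⌈317/100⌉ = 4 storage units.
So 4 is already optimal.

0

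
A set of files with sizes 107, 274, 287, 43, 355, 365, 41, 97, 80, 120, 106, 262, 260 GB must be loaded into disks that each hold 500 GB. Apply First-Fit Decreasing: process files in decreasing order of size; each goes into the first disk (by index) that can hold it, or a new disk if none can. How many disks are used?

6 disks

Sorted descending: 365, 355, 287, 274, 262, 260, 120, 107, 106, 97, 80, 43, 41.
disk 1: place 365 GB, 135 GB left
disk 2: place 355 GB, 145 GB left
disk 3: place 287 GB, 213 GB left
disk 4: place 274 GB, 226 GB left
disk 5: place 262 GB, 238 GB left
disk 6: place 260 GB, 240 GB left
disk 1: place 120 GB, 15 GB left
disk 2: place 107 GB, 38 GB left
disk 3: place 106 GB, 107 GB left
disk 3: place 97 GB, 10 GB left
disk 4: place 80 GB, 146 GB left
disk 4: place 43 GB, 103 GB left
disk 4: place 41 GB, 62 GB left
Final disks: [365,120] [355,107] [287,106,97] [274,80,43,41] [262] [260].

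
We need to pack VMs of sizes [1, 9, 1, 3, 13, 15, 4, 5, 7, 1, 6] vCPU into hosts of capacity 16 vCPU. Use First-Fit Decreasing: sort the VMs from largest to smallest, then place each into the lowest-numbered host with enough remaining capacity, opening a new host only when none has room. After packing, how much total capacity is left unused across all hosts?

Sorted descending: 15, 13, 9, 7, 6, 5, 4, 3, 1, 1, 1.
Put 15 vCPU in host 1; 1 vCPU remain.
Put 13 vCPU in host 2; 3 vCPU remain.
Put 9 vCPU in host 3; 7 vCPU remain.
Put 7 vCPU in host 3; 0 vCPU remain.
Put 6 vCPU in host 4; 10 vCPU remain.
Put 5 vCPU in host 4; 5 vCPU remain.
Put 4 vCPU in host 4; 1 vCPU remain.
Put 3 vCPU in host 2; 0 vCPU remain.
Put 1 vCPU in host 1; 0 vCPU remain.
Put 1 vCPU in host 4; 0 vCPU remain.
Put 1 vCPU in host 5; 15 vCPU remain.
5 hosts × 16 vCPU = 80 vCPU; used 65 vCPU; unused 15 vCPU.

15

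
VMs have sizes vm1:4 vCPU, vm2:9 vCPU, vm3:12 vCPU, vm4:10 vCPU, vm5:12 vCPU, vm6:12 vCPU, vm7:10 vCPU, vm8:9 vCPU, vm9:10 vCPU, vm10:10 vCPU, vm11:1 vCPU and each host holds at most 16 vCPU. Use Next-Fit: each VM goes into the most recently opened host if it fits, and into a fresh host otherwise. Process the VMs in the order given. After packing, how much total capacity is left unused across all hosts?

Put vm1 (4 vCPU) in host 1; 12 vCPU remain.
Put vm2 (9 vCPU) in host 1; 3 vCPU remain.
Put vm3 (12 vCPU) in host 2; 4 vCPU remain.
Put vm4 (10 vCPU) in host 3; 6 vCPU remain.
Put vm5 (12 vCPU) in host 4; 4 vCPU remain.
Put vm6 (12 vCPU) in host 5; 4 vCPU remain.
Put vm7 (10 vCPU) in host 6; 6 vCPU remain.
Put vm8 (9 vCPU) in host 7; 7 vCPU remain.
Put vm9 (10 vCPU) in host 8; 6 vCPU remain.
Put vm10 (10 vCPU) in host 9; 6 vCPU remain.
Put vm11 (1 vCPU) in host 9; 5 vCPU remain.
9 hosts × 16 vCPU = 144 vCPU; used 99 vCPU; unused 45 vCPU.

45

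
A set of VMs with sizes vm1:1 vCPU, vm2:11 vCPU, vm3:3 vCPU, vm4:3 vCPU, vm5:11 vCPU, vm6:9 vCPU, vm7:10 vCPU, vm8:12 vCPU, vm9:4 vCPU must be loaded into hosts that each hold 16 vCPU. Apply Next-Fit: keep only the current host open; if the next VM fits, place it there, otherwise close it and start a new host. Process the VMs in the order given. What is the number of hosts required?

5

Put vm1 (1 vCPU) in host 1; 15 vCPU remain.
Put vm2 (11 vCPU) in host 1; 4 vCPU remain.
Put vm3 (3 vCPU) in host 1; 1 vCPU remain.
Put vm4 (3 vCPU) in host 2; 13 vCPU remain.
Put vm5 (11 vCPU) in host 2; 2 vCPU remain.
Put vm6 (9 vCPU) in host 3; 7 vCPU remain.
Put vm7 (10 vCPU) in host 4; 6 vCPU remain.
Put vm8 (12 vCPU) in host 5; 4 vCPU remain.
Put vm9 (4 vCPU) in host 5; 0 vCPU remain.
Final hosts: [1,11,3] [3,11] [9] [10] [12,4].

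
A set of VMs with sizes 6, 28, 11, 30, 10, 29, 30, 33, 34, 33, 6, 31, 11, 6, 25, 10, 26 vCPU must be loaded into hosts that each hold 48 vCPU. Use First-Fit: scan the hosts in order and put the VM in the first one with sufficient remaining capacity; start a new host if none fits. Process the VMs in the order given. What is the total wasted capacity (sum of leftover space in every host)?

6 vCPU → host 1 (remaining 42 vCPU)
28 vCPU → host 1 (remaining 14 vCPU)
11 vCPU → host 1 (remaining 3 vCPU)
30 vCPU → host 2 (remaining 18 vCPU)
10 vCPU → host 2 (remaining 8 vCPU)
29 vCPU → host 3 (remaining 19 vCPU)
30 vCPU → host 4 (remaining 18 vCPU)
33 vCPU → host 5 (remaining 15 vCPU)
34 vCPU → host 6 (remaining 14 vCPU)
33 vCPU → host 7 (remaining 15 vCPU)
6 vCPU → host 2 (remaining 2 vCPU)
31 vCPU → host 8 (remaining 17 vCPU)
11 vCPU → host 3 (remaining 8 vCPU)
6 vCPU → host 3 (remaining 2 vCPU)
25 vCPU → host 9 (remaining 23 vCPU)
10 vCPU → host 4 (remaining 8 vCPU)
26 vCPU → host 10 (remaining 22 vCPU)
10 hosts × 48 vCPU = 480 vCPU; used 359 vCPU; unused 121 vCPU.

121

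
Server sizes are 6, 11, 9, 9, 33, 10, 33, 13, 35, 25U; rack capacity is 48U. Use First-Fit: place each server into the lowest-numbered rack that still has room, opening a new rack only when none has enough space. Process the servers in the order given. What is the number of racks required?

5 racks

Put 6U in rack 1; 42U remain.
Put 11U in rack 1; 31U remain.
Put 9U in rack 1; 22U remain.
Put 9U in rack 1; 13U remain.
Put 33U in rack 2; 15U remain.
Put 10U in rack 1; 3U remain.
Put 33U in rack 3; 15U remain.
Put 13U in rack 2; 2U remain.
Put 35U in rack 4; 13U remain.
Put 25U in rack 5; 23U remain.
Final racks: [6,11,9,9,10] [33,13] [33] [35] [25].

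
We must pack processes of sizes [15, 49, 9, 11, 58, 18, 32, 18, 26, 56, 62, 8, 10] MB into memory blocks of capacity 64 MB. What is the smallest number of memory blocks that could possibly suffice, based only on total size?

Total size = 15 + 49 + 9 + 11 + 58 + 18 + 32 + 18 + 26 + 56 + 62 + 8 + 10 = 372 MB.
⌈372 / 64⌉ = 6.

6 memory blocks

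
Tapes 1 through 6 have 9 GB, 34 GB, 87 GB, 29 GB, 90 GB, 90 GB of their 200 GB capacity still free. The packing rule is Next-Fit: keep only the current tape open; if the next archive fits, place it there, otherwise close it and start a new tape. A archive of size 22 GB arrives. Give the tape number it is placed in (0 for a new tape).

6

Next-Fit only looks at tape 6, which has 90 GB free.
22 GB fits there.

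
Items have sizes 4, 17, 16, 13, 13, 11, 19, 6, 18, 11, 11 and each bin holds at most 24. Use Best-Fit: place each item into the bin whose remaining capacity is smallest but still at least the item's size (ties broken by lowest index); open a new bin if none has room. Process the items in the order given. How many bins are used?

bin 1: place 4, 20 left
bin 1: place 17, 3 left
bin 2: place 16, 8 left
bin 3: place 13, 11 left
bin 4: place 13, 11 left
bin 3: place 11, 0 left
bin 5: place 19, 5 left
bin 2: place 6, 2 left
bin 6: place 18, 6 left
bin 4: place 11, 0 left
bin 7: place 11, 13 left

7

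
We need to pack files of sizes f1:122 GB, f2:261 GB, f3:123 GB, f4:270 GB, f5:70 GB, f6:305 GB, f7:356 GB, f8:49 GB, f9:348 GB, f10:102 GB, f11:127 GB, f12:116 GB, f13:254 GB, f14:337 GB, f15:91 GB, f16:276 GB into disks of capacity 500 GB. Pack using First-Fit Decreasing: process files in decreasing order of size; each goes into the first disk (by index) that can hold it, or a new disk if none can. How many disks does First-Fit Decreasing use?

Sorted descending: 356, 348, 337, 305, 276, 270, 261, 254, 127, 123, 122, 116, 102, 91, 70, 49.
356 GB → disk 1 (remaining 144 GB)
348 GB → disk 2 (remaining 152 GB)
337 GB → disk 3 (remaining 163 GB)
305 GB → disk 4 (remaining 195 GB)
276 GB → disk 5 (remaining 224 GB)
270 GB → disk 6 (remaining 230 GB)
261 GB → disk 7 (remaining 239 GB)
254 GB → disk 8 (remaining 246 GB)
127 GB → disk 1 (remaining 17 GB)
123 GB → disk 2 (remaining 29 GB)
122 GB → disk 3 (remaining 41 GB)
116 GB → disk 4 (remaining 79 GB)
102 GB → disk 5 (remaining 122 GB)
91 GB → disk 5 (remaining 31 GB)
70 GB → disk 4 (remaining 9 GB)
49 GB → disk 6 (remaining 181 GB)

8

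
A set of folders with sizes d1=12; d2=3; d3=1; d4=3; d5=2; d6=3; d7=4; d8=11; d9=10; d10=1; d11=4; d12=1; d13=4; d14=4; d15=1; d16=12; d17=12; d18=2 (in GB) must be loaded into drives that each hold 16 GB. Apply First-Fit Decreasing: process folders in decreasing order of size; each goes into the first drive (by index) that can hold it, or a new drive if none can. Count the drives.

Sorted descending: 12, 12, 12, 11, 10, 4, 4, 4, 4, 3, 3, 3, 2, 2, 1, 1, 1, 1.
Put 12 GB in drive 1; 4 GB remain.
Put 12 GB in drive 2; 4 GB remain.
Put 12 GB in drive 3; 4 GB remain.
Put 11 GB in drive 4; 5 GB remain.
Put 10 GB in drive 5; 6 GB remain.
Put 4 GB in drive 1; 0 GB remain.
Put 4 GB in drive 2; 0 GB remain.
Put 4 GB in drive 3; 0 GB remain.
Put 4 GB in drive 4; 1 GB remain.
Put 3 GB in drive 5; 3 GB remain.
Put 3 GB in drive 5; 0 GB remain.
Put 3 GB in drive 6; 13 GB remain.
Put 2 GB in drive 6; 11 GB remain.
Put 2 GB in drive 6; 9 GB remain.
Put 1 GB in drive 4; 0 GB remain.
Put 1 GB in drive 6; 8 GB remain.
Put 1 GB in drive 6; 7 GB remain.
Put 1 GB in drive 6; 6 GB remain.

6 drives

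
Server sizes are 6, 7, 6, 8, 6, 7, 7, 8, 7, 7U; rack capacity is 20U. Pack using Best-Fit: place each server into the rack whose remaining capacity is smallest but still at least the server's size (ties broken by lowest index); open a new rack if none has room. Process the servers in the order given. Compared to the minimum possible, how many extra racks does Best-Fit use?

Best-Fit: [6,7,6] [8,6] [7,7] [8,7] [7] → 5 racks.
Total size 69U; any packing needs at least ⌈69/20⌉ = 4 racks.
An optimal packing achieves that bound: [8,8] [7,7,6] [7,7,6] [7,6] → 4 racks.
Excess: 5 − 4 = 1.

1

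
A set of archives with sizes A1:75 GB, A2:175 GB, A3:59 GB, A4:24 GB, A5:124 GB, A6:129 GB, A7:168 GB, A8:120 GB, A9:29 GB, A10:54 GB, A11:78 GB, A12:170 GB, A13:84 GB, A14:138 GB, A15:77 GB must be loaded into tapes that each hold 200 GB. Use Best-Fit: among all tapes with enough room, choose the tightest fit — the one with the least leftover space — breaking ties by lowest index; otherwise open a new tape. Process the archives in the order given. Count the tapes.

A1 (75 GB) → tape 1 (remaining 125 GB)
A2 (175 GB) → tape 2 (remaining 25 GB)
A3 (59 GB) → tape 1 (remaining 66 GB)
A4 (24 GB) → tape 2 (remaining 1 GB)
A5 (124 GB) → tape 3 (remaining 76 GB)
A6 (129 GB) → tape 4 (remaining 71 GB)
A7 (168 GB) → tape 5 (remaining 32 GB)
A8 (120 GB) → tape 6 (remaining 80 GB)
A9 (29 GB) → tape 5 (remaining 3 GB)
A10 (54 GB) → tape 1 (remaining 12 GB)
A11 (78 GB) → tape 6 (remaining 2 GB)
A12 (170 GB) → tape 7 (remaining 30 GB)
A13 (84 GB) → tape 8 (remaining 116 GB)
A14 (138 GB) → tape 9 (remaining 62 GB)
A15 (77 GB) → tape 8 (remaining 39 GB)
Final tapes: [75,59,54] [175,24] [124] [129] [168,29] [120,78] [170] [84,77] [138].

9 tapes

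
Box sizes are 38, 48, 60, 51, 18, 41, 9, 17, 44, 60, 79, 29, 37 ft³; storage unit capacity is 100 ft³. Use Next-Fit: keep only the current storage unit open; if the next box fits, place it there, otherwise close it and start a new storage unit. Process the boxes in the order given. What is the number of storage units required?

8

38 ft³ → storage unit 1 (remaining 62 ft³)
48 ft³ → storage unit 1 (remaining 14 ft³)
60 ft³ → storage unit 2 (remaining 40 ft³)
51 ft³ → storage unit 3 (remaining 49 ft³)
18 ft³ → storage unit 3 (remaining 31 ft³)
41 ft³ → storage unit 4 (remaining 59 ft³)
9 ft³ → storage unit 4 (remaining 50 ft³)
17 ft³ → storage unit 4 (remaining 33 ft³)
44 ft³ → storage unit 5 (remaining 56 ft³)
60 ft³ → storage unit 6 (remaining 40 ft³)
79 ft³ → storage unit 7 (remaining 21 ft³)
29 ft³ → storage unit 8 (remaining 71 ft³)
37 ft³ → storage unit 8 (remaining 34 ft³)
Final storage units: [38,48] [60] [51,18] [41,9,17] [44] [60] [79] [29,37].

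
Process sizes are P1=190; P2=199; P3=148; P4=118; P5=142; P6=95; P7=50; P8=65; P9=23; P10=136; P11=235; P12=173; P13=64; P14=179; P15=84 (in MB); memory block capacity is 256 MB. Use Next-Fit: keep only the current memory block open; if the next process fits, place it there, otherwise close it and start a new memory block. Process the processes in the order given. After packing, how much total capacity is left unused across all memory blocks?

Put P1 (190 MB) in memory block 1; 66 MB remain.
Put P2 (199 MB) in memory block 2; 57 MB remain.
Put P3 (148 MB) in memory block 3; 108 MB remain.
Put P4 (118 MB) in memory block 4; 138 MB remain.
Put P5 (142 MB) in memory block 5; 114 MB remain.
Put P6 (95 MB) in memory block 5; 19 MB remain.
Put P7 (50 MB) in memory block 6; 206 MB remain.
Put P8 (65 MB) in memory block 6; 141 MB remain.
Put P9 (23 MB) in memory block 6; 118 MB remain.
Put P10 (136 MB) in memory block 7; 120 MB remain.
Put P11 (235 MB) in memory block 8; 21 MB remain.
Put P12 (173 MB) in memory block 9; 83 MB remain.
Put P13 (64 MB) in memory block 9; 19 MB remain.
Put P14 (179 MB) in memory block 10; 77 MB remain.
Put P15 (84 MB) in memory block 11; 172 MB remain.
11 memory blocks × 256 MB = 2816 MB; used 1901 MB; unused 915 MB.

915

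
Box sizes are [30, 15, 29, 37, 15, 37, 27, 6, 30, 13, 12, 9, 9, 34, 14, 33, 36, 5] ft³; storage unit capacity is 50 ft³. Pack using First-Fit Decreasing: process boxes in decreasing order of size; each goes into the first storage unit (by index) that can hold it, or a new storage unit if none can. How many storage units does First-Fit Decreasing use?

Sorted descending: 37, 37, 36, 34, 33, 30, 30, 29, 27, 15, 15, 14, 13, 12, 9, 9, 6, 5.
storage unit 1: place 37 ft³, 13 ft³ left
storage unit 2: place 37 ft³, 13 ft³ left
storage unit 3: place 36 ft³, 14 ft³ left
storage unit 4: place 34 ft³, 16 ft³ left
storage unit 5: place 33 ft³, 17 ft³ left
storage unit 6: place 30 ft³, 20 ft³ left
storage unit 7: place 30 ft³, 20 ft³ left
storage unit 8: place 29 ft³, 21 ft³ left
storage unit 9: place 27 ft³, 23 ft³ left
storage unit 4: place 15 ft³, 1 ft³ left
storage unit 5: place 15 ft³, 2 ft³ left
storage unit 3: place 14 ft³, 0 ft³ left
storage unit 1: place 13 ft³, 0 ft³ left
storage unit 2: place 12 ft³, 1 ft³ left
storage unit 6: place 9 ft³, 11 ft³ left
storage unit 6: place 9 ft³, 2 ft³ left
storage unit 7: place 6 ft³, 14 ft³ left
storage unit 7: place 5 ft³, 9 ft³ left

9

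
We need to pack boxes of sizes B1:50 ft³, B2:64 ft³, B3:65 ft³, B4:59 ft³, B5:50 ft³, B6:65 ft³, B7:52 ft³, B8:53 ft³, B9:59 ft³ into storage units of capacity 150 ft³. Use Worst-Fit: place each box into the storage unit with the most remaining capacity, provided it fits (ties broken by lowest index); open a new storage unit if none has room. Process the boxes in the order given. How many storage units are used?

storage unit 1: place B1 (50 ft³), 100 ft³ left
storage unit 1: place B2 (64 ft³), 36 ft³ left
storage unit 2: place B3 (65 ft³), 85 ft³ left
storage unit 2: place B4 (59 ft³), 26 ft³ left
storage unit 3: place B5 (50 ft³), 100 ft³ left
storage unit 3: place B6 (65 ft³), 35 ft³ left
storage unit 4: place B7 (52 ft³), 98 ft³ left
storage unit 4: place B8 (53 ft³), 45 ft³ left
storage unit 5: place B9 (59 ft³), 91 ft³ left
Final storage units: [50,64] [65,59] [50,65] [52,53] [59].

5 storage units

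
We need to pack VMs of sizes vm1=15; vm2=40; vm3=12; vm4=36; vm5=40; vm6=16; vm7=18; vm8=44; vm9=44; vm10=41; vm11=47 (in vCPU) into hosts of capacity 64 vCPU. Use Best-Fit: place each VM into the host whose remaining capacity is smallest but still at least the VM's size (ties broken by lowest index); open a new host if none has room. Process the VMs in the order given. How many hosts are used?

vm1 (15 vCPU) → host 1 (remaining 49 vCPU)
vm2 (40 vCPU) → host 1 (remaining 9 vCPU)
vm3 (12 vCPU) → host 2 (remaining 52 vCPU)
vm4 (36 vCPU) → host 2 (remaining 16 vCPU)
vm5 (40 vCPU) → host 3 (remaining 24 vCPU)
vm6 (16 vCPU) → host 2 (remaining 0 vCPU)
vm7 (18 vCPU) → host 3 (remaining 6 vCPU)
vm8 (44 vCPU) → host 4 (remaining 20 vCPU)
vm9 (44 vCPU) → host 5 (remaining 20 vCPU)
vm10 (41 vCPU) → host 6 (remaining 23 vCPU)
vm11 (47 vCPU) → host 7 (remaining 17 vCPU)

7 hosts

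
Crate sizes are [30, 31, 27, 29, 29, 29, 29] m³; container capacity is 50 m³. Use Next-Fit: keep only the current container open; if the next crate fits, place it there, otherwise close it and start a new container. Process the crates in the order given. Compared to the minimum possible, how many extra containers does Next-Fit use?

Next-Fit: [30] [31] [27] [29] [29] [29] [29] → 7 containers.
7 crates exceed 25 m³ (half the capacity), and no two of those can share a container, so at least 7 containers are needed.
So 7 is already optimal.

0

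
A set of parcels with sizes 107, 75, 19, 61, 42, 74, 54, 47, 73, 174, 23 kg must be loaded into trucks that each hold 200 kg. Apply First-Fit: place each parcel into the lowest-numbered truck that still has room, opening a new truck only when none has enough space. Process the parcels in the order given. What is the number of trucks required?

107 kg → truck 1 (remaining 93 kg)
75 kg → truck 1 (remaining 18 kg)
19 kg → truck 2 (remaining 181 kg)
61 kg → truck 2 (remaining 120 kg)
42 kg → truck 2 (remaining 78 kg)
74 kg → truck 2 (remaining 4 kg)
54 kg → truck 3 (remaining 146 kg)
47 kg → truck 3 (remaining 99 kg)
73 kg → truck 3 (remaining 26 kg)
174 kg → truck 4 (remaining 26 kg)
23 kg → truck 3 (remaining 3 kg)
Final trucks: [107,75] [19,61,42,74] [54,47,73,23] [174].

4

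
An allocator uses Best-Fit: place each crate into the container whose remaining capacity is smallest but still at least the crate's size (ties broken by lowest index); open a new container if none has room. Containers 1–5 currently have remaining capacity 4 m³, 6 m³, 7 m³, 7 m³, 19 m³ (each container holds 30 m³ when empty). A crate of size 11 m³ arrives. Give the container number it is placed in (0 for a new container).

5

Containers with room: container 5 (19 m³).
Tightest fit is container 5 with 19 m³ free.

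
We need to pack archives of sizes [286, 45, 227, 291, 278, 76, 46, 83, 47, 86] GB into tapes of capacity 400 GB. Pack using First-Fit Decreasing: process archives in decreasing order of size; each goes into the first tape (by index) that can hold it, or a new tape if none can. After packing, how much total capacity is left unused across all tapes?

Sorted descending: 291, 286, 278, 227, 86, 83, 76, 47, 46, 45.
Put 291 GB in tape 1; 109 GB remain.
Put 286 GB in tape 2; 114 GB remain.
Put 278 GB in tape 3; 122 GB remain.
Put 227 GB in tape 4; 173 GB remain.
Put 86 GB in tape 1; 23 GB remain.
Put 83 GB in tape 2; 31 GB remain.
Put 76 GB in tape 3; 46 GB remain.
Put 47 GB in tape 4; 126 GB remain.
Put 46 GB in tape 3; 0 GB remain.
Put 45 GB in tape 4; 81 GB remain.
4 tapes × 400 GB = 1600 GB; used 1465 GB; unused 135 GB.

135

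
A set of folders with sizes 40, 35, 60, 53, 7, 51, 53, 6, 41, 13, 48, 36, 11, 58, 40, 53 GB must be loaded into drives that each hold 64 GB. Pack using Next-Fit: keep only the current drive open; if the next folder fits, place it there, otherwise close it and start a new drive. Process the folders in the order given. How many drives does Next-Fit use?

40 GB → drive 1 (remaining 24 GB)
35 GB → drive 2 (remaining 29 GB)
60 GB → drive 3 (remaining 4 GB)
53 GB → drive 4 (remaining 11 GB)
7 GB → drive 4 (remaining 4 GB)
51 GB → drive 5 (remaining 13 GB)
53 GB → drive 6 (remaining 11 GB)
6 GB → drive 6 (remaining 5 GB)
41 GB → drive 7 (remaining 23 GB)
13 GB → drive 7 (remaining 10 GB)
48 GB → drive 8 (remaining 16 GB)
36 GB → drive 9 (remaining 28 GB)
11 GB → drive 9 (remaining 17 GB)
58 GB → drive 10 (remaining 6 GB)
40 GB → drive 11 (remaining 24 GB)
53 GB → drive 12 (remaining 11 GB)
Final drives: [40] [35] [60] [53,7] [51] [53,6] [41,13] [48] [36,11] [58] [40] [53].

12 drives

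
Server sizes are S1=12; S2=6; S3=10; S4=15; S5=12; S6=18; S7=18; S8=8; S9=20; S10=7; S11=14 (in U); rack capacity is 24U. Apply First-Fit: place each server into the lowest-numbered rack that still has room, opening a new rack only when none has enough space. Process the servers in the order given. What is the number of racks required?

7

Put S1 (12U) in rack 1; 12U remain.
Put S2 (6U) in rack 1; 6U remain.
Put S3 (10U) in rack 2; 14U remain.
Put S4 (15U) in rack 3; 9U remain.
Put S5 (12U) in rack 2; 2U remain.
Put S6 (18U) in rack 4; 6U remain.
Put S7 (18U) in rack 5; 6U remain.
Put S8 (8U) in rack 3; 1U remain.
Put S9 (20U) in rack 6; 4U remain.
Put S10 (7U) in rack 7; 17U remain.
Put S11 (14U) in rack 7; 3U remain.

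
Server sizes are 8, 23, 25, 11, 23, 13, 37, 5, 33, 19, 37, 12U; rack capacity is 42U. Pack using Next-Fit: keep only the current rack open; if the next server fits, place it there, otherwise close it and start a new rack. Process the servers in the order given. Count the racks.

8U → rack 1 (remaining 34U)
23U → rack 1 (remaining 11U)
25U → rack 2 (remaining 17U)
11U → rack 2 (remaining 6U)
23U → rack 3 (remaining 19U)
13U → rack 3 (remaining 6U)
37U → rack 4 (remaining 5U)
5U → rack 4 (remaining 0U)
33U → rack 5 (remaining 9U)
19U → rack 6 (remaining 23U)
37U → rack 7 (remaining 5U)
12U → rack 8 (remaining 30U)

8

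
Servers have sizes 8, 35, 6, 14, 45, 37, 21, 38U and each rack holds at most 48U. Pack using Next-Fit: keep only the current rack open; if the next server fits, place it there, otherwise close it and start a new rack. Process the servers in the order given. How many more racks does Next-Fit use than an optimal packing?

Next-Fit: [8,35] [6,14] [45] [37] [21] [38] → 6 racks.
Total size 204U; any packing needs at least ⌈204/48⌉ = 5 racks.
An optimal packing achieves that bound: [45] [38,8] [37,6] [35] [21,14] → 5 racks.
Excess: 6 − 5 = 1.

1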